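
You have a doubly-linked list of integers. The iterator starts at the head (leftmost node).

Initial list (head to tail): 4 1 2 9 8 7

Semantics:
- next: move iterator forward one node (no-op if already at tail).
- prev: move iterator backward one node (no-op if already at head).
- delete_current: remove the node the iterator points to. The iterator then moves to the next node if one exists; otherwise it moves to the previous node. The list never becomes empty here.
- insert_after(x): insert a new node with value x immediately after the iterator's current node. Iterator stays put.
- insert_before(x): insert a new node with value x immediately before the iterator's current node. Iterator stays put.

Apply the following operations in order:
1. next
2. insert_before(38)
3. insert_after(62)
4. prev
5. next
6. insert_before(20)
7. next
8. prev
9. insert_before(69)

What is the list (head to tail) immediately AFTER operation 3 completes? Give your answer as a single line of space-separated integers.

Answer: 4 38 1 62 2 9 8 7

Derivation:
After 1 (next): list=[4, 1, 2, 9, 8, 7] cursor@1
After 2 (insert_before(38)): list=[4, 38, 1, 2, 9, 8, 7] cursor@1
After 3 (insert_after(62)): list=[4, 38, 1, 62, 2, 9, 8, 7] cursor@1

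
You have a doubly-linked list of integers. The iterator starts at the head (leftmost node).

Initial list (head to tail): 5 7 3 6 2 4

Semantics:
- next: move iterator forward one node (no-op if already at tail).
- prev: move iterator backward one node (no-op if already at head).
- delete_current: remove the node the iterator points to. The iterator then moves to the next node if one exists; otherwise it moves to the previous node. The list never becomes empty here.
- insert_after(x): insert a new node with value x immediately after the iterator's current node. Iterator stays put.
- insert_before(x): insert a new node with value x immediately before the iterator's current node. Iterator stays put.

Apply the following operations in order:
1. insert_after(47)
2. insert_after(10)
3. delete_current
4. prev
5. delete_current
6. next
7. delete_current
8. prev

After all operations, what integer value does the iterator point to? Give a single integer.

After 1 (insert_after(47)): list=[5, 47, 7, 3, 6, 2, 4] cursor@5
After 2 (insert_after(10)): list=[5, 10, 47, 7, 3, 6, 2, 4] cursor@5
After 3 (delete_current): list=[10, 47, 7, 3, 6, 2, 4] cursor@10
After 4 (prev): list=[10, 47, 7, 3, 6, 2, 4] cursor@10
After 5 (delete_current): list=[47, 7, 3, 6, 2, 4] cursor@47
After 6 (next): list=[47, 7, 3, 6, 2, 4] cursor@7
After 7 (delete_current): list=[47, 3, 6, 2, 4] cursor@3
After 8 (prev): list=[47, 3, 6, 2, 4] cursor@47

Answer: 47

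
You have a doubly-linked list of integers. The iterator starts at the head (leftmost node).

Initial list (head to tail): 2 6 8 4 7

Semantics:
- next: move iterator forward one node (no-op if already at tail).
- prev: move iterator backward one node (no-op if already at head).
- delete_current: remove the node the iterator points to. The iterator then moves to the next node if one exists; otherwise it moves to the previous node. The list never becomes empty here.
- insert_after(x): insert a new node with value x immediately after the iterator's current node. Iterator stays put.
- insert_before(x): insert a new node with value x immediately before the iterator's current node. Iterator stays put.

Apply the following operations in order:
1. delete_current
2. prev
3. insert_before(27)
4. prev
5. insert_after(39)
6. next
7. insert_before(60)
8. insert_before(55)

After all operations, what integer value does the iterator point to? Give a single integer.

Answer: 39

Derivation:
After 1 (delete_current): list=[6, 8, 4, 7] cursor@6
After 2 (prev): list=[6, 8, 4, 7] cursor@6
After 3 (insert_before(27)): list=[27, 6, 8, 4, 7] cursor@6
After 4 (prev): list=[27, 6, 8, 4, 7] cursor@27
After 5 (insert_after(39)): list=[27, 39, 6, 8, 4, 7] cursor@27
After 6 (next): list=[27, 39, 6, 8, 4, 7] cursor@39
After 7 (insert_before(60)): list=[27, 60, 39, 6, 8, 4, 7] cursor@39
After 8 (insert_before(55)): list=[27, 60, 55, 39, 6, 8, 4, 7] cursor@39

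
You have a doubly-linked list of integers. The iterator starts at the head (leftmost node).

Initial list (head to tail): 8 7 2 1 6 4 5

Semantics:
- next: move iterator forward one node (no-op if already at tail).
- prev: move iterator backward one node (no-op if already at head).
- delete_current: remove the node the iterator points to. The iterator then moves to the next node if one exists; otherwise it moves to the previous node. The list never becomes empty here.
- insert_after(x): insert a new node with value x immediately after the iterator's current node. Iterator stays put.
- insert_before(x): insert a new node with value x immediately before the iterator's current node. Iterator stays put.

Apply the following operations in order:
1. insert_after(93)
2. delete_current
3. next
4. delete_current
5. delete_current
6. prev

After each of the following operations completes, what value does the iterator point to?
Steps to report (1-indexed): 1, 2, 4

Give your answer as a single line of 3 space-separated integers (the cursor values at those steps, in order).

Answer: 8 93 2

Derivation:
After 1 (insert_after(93)): list=[8, 93, 7, 2, 1, 6, 4, 5] cursor@8
After 2 (delete_current): list=[93, 7, 2, 1, 6, 4, 5] cursor@93
After 3 (next): list=[93, 7, 2, 1, 6, 4, 5] cursor@7
After 4 (delete_current): list=[93, 2, 1, 6, 4, 5] cursor@2
After 5 (delete_current): list=[93, 1, 6, 4, 5] cursor@1
After 6 (prev): list=[93, 1, 6, 4, 5] cursor@93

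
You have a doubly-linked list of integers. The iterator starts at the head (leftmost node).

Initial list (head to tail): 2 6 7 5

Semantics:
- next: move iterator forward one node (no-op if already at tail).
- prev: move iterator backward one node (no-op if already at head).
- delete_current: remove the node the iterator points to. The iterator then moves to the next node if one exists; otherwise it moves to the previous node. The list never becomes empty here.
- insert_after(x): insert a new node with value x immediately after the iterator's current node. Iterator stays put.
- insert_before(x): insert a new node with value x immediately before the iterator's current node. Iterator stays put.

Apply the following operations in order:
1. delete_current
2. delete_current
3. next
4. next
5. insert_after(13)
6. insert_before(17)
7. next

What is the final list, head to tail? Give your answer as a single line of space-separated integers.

Answer: 7 17 5 13

Derivation:
After 1 (delete_current): list=[6, 7, 5] cursor@6
After 2 (delete_current): list=[7, 5] cursor@7
After 3 (next): list=[7, 5] cursor@5
After 4 (next): list=[7, 5] cursor@5
After 5 (insert_after(13)): list=[7, 5, 13] cursor@5
After 6 (insert_before(17)): list=[7, 17, 5, 13] cursor@5
After 7 (next): list=[7, 17, 5, 13] cursor@13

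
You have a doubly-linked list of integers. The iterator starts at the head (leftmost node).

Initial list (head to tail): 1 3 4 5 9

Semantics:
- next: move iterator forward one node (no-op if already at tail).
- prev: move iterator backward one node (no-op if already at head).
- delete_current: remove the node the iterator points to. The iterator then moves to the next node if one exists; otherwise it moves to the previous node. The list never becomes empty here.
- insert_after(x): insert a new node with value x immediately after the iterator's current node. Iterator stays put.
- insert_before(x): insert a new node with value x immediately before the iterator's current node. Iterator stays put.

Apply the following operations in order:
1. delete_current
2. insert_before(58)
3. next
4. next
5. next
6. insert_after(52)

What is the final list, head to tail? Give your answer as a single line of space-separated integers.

Answer: 58 3 4 5 9 52

Derivation:
After 1 (delete_current): list=[3, 4, 5, 9] cursor@3
After 2 (insert_before(58)): list=[58, 3, 4, 5, 9] cursor@3
After 3 (next): list=[58, 3, 4, 5, 9] cursor@4
After 4 (next): list=[58, 3, 4, 5, 9] cursor@5
After 5 (next): list=[58, 3, 4, 5, 9] cursor@9
After 6 (insert_after(52)): list=[58, 3, 4, 5, 9, 52] cursor@9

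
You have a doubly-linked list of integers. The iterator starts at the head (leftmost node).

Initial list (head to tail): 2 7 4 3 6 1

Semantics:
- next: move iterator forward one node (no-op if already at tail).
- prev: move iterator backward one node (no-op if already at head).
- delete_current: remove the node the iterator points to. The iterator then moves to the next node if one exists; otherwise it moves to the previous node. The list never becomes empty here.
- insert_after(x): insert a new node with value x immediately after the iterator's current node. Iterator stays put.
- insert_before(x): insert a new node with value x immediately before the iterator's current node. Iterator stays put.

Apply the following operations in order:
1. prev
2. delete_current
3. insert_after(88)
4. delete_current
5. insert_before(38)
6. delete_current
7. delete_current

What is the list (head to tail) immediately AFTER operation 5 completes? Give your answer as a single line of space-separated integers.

Answer: 38 88 4 3 6 1

Derivation:
After 1 (prev): list=[2, 7, 4, 3, 6, 1] cursor@2
After 2 (delete_current): list=[7, 4, 3, 6, 1] cursor@7
After 3 (insert_after(88)): list=[7, 88, 4, 3, 6, 1] cursor@7
After 4 (delete_current): list=[88, 4, 3, 6, 1] cursor@88
After 5 (insert_before(38)): list=[38, 88, 4, 3, 6, 1] cursor@88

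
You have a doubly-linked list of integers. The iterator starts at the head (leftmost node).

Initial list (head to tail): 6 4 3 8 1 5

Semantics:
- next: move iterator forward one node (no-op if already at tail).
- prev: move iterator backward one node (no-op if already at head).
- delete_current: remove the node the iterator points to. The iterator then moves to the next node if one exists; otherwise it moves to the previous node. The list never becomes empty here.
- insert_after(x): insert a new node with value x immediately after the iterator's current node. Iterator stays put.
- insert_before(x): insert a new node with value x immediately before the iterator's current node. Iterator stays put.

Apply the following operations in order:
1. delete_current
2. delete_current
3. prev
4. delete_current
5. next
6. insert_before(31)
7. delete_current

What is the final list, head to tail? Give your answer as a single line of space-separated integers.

Answer: 8 31 5

Derivation:
After 1 (delete_current): list=[4, 3, 8, 1, 5] cursor@4
After 2 (delete_current): list=[3, 8, 1, 5] cursor@3
After 3 (prev): list=[3, 8, 1, 5] cursor@3
After 4 (delete_current): list=[8, 1, 5] cursor@8
After 5 (next): list=[8, 1, 5] cursor@1
After 6 (insert_before(31)): list=[8, 31, 1, 5] cursor@1
After 7 (delete_current): list=[8, 31, 5] cursor@5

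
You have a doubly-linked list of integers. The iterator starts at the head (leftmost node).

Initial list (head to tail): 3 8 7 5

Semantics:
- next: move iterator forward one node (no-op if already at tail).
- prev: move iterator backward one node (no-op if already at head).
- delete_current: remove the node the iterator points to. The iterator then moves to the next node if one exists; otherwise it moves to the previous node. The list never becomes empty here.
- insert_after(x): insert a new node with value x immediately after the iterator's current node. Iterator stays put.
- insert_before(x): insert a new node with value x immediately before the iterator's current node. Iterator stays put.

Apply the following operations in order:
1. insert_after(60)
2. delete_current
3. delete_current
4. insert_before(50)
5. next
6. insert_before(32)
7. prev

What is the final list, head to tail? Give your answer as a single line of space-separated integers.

Answer: 50 8 32 7 5

Derivation:
After 1 (insert_after(60)): list=[3, 60, 8, 7, 5] cursor@3
After 2 (delete_current): list=[60, 8, 7, 5] cursor@60
After 3 (delete_current): list=[8, 7, 5] cursor@8
After 4 (insert_before(50)): list=[50, 8, 7, 5] cursor@8
After 5 (next): list=[50, 8, 7, 5] cursor@7
After 6 (insert_before(32)): list=[50, 8, 32, 7, 5] cursor@7
After 7 (prev): list=[50, 8, 32, 7, 5] cursor@32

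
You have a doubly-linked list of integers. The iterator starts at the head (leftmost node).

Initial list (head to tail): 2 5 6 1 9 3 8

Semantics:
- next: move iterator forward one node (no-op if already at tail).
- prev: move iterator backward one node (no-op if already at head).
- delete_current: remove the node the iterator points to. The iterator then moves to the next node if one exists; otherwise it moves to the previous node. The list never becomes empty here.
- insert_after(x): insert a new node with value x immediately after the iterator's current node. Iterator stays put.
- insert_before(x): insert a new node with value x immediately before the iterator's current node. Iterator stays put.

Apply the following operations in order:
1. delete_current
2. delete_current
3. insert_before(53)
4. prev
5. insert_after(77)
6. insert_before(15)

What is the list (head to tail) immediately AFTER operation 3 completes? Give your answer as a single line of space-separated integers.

After 1 (delete_current): list=[5, 6, 1, 9, 3, 8] cursor@5
After 2 (delete_current): list=[6, 1, 9, 3, 8] cursor@6
After 3 (insert_before(53)): list=[53, 6, 1, 9, 3, 8] cursor@6

Answer: 53 6 1 9 3 8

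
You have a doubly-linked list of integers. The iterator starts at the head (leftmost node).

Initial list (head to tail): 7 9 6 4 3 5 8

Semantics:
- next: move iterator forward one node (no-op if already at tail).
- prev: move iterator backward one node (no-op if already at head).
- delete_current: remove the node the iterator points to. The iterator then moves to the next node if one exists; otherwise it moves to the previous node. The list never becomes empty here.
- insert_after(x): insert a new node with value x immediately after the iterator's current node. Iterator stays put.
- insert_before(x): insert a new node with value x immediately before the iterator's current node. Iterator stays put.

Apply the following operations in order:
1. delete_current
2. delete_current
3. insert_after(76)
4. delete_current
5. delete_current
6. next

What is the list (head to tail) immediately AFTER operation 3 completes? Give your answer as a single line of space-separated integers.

After 1 (delete_current): list=[9, 6, 4, 3, 5, 8] cursor@9
After 2 (delete_current): list=[6, 4, 3, 5, 8] cursor@6
After 3 (insert_after(76)): list=[6, 76, 4, 3, 5, 8] cursor@6

Answer: 6 76 4 3 5 8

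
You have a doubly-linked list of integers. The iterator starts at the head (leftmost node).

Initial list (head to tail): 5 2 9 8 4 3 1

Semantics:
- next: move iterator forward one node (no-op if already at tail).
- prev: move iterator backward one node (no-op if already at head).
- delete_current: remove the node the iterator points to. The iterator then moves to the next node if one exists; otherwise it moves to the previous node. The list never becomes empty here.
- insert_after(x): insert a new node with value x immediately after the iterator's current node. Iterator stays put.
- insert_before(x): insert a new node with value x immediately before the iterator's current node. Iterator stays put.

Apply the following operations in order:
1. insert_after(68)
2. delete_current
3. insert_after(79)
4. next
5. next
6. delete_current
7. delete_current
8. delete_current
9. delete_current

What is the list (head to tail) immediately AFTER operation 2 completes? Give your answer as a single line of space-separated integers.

Answer: 68 2 9 8 4 3 1

Derivation:
After 1 (insert_after(68)): list=[5, 68, 2, 9, 8, 4, 3, 1] cursor@5
After 2 (delete_current): list=[68, 2, 9, 8, 4, 3, 1] cursor@68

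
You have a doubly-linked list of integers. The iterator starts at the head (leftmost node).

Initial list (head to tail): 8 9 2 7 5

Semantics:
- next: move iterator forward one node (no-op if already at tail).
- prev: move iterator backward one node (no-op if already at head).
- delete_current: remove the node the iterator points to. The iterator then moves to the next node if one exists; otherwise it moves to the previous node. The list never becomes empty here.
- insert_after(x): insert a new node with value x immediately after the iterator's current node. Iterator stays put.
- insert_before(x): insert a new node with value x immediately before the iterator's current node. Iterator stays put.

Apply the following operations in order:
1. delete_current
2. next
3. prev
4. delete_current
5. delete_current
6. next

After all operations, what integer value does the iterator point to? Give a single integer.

After 1 (delete_current): list=[9, 2, 7, 5] cursor@9
After 2 (next): list=[9, 2, 7, 5] cursor@2
After 3 (prev): list=[9, 2, 7, 5] cursor@9
After 4 (delete_current): list=[2, 7, 5] cursor@2
After 5 (delete_current): list=[7, 5] cursor@7
After 6 (next): list=[7, 5] cursor@5

Answer: 5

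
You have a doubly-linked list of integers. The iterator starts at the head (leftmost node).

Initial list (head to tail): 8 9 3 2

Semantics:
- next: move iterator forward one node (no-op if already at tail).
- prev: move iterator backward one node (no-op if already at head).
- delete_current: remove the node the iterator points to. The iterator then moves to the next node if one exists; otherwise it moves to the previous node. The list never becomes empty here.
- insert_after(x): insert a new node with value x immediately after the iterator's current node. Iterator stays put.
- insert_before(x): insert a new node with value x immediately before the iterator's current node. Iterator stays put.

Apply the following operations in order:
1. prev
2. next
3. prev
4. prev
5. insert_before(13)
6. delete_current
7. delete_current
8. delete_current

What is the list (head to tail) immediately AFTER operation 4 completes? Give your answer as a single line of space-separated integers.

After 1 (prev): list=[8, 9, 3, 2] cursor@8
After 2 (next): list=[8, 9, 3, 2] cursor@9
After 3 (prev): list=[8, 9, 3, 2] cursor@8
After 4 (prev): list=[8, 9, 3, 2] cursor@8

Answer: 8 9 3 2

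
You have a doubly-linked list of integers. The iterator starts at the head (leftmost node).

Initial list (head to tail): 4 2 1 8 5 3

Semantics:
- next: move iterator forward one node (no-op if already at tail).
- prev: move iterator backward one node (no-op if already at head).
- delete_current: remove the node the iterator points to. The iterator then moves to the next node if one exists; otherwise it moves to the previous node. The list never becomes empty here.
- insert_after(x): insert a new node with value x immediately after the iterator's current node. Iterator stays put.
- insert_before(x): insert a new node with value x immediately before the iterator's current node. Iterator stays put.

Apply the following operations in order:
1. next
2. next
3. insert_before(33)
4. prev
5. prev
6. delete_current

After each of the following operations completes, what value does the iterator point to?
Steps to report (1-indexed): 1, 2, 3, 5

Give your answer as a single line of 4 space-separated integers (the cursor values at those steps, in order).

Answer: 2 1 1 2

Derivation:
After 1 (next): list=[4, 2, 1, 8, 5, 3] cursor@2
After 2 (next): list=[4, 2, 1, 8, 5, 3] cursor@1
After 3 (insert_before(33)): list=[4, 2, 33, 1, 8, 5, 3] cursor@1
After 4 (prev): list=[4, 2, 33, 1, 8, 5, 3] cursor@33
After 5 (prev): list=[4, 2, 33, 1, 8, 5, 3] cursor@2
After 6 (delete_current): list=[4, 33, 1, 8, 5, 3] cursor@33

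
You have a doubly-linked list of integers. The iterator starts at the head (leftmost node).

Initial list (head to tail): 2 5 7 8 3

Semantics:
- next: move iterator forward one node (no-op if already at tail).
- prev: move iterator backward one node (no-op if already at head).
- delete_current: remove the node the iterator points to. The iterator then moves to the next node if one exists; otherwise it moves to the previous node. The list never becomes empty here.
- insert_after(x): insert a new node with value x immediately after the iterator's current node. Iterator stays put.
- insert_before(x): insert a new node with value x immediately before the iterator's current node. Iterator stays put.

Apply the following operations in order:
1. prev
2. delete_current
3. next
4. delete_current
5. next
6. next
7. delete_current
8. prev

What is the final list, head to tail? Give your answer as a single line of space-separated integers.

After 1 (prev): list=[2, 5, 7, 8, 3] cursor@2
After 2 (delete_current): list=[5, 7, 8, 3] cursor@5
After 3 (next): list=[5, 7, 8, 3] cursor@7
After 4 (delete_current): list=[5, 8, 3] cursor@8
After 5 (next): list=[5, 8, 3] cursor@3
After 6 (next): list=[5, 8, 3] cursor@3
After 7 (delete_current): list=[5, 8] cursor@8
After 8 (prev): list=[5, 8] cursor@5

Answer: 5 8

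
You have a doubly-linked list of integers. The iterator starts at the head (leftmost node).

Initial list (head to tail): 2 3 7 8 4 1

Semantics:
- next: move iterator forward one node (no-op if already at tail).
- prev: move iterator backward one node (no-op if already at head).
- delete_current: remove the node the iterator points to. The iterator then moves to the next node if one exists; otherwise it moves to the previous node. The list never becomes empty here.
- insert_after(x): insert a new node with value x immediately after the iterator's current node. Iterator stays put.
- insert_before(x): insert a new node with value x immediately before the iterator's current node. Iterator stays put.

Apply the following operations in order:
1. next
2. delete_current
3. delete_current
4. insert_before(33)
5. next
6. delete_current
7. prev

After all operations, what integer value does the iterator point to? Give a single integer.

Answer: 8

Derivation:
After 1 (next): list=[2, 3, 7, 8, 4, 1] cursor@3
After 2 (delete_current): list=[2, 7, 8, 4, 1] cursor@7
After 3 (delete_current): list=[2, 8, 4, 1] cursor@8
After 4 (insert_before(33)): list=[2, 33, 8, 4, 1] cursor@8
After 5 (next): list=[2, 33, 8, 4, 1] cursor@4
After 6 (delete_current): list=[2, 33, 8, 1] cursor@1
After 7 (prev): list=[2, 33, 8, 1] cursor@8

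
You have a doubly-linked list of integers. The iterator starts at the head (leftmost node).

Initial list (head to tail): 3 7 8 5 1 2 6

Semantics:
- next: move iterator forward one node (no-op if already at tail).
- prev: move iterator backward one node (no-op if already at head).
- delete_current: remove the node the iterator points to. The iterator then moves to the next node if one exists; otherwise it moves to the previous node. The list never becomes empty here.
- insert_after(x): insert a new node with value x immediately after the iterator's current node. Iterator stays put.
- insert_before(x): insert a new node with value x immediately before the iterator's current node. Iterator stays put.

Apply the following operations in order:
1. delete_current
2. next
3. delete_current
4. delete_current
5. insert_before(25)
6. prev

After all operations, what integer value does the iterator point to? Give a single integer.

After 1 (delete_current): list=[7, 8, 5, 1, 2, 6] cursor@7
After 2 (next): list=[7, 8, 5, 1, 2, 6] cursor@8
After 3 (delete_current): list=[7, 5, 1, 2, 6] cursor@5
After 4 (delete_current): list=[7, 1, 2, 6] cursor@1
After 5 (insert_before(25)): list=[7, 25, 1, 2, 6] cursor@1
After 6 (prev): list=[7, 25, 1, 2, 6] cursor@25

Answer: 25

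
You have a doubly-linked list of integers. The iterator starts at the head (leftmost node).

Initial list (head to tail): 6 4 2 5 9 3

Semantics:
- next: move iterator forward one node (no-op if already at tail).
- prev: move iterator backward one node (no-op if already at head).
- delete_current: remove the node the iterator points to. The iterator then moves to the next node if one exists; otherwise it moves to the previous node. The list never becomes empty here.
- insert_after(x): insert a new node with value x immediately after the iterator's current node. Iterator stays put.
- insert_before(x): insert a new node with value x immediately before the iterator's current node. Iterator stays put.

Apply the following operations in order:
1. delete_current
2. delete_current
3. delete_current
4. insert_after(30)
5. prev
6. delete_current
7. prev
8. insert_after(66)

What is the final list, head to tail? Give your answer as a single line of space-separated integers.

After 1 (delete_current): list=[4, 2, 5, 9, 3] cursor@4
After 2 (delete_current): list=[2, 5, 9, 3] cursor@2
After 3 (delete_current): list=[5, 9, 3] cursor@5
After 4 (insert_after(30)): list=[5, 30, 9, 3] cursor@5
After 5 (prev): list=[5, 30, 9, 3] cursor@5
After 6 (delete_current): list=[30, 9, 3] cursor@30
After 7 (prev): list=[30, 9, 3] cursor@30
After 8 (insert_after(66)): list=[30, 66, 9, 3] cursor@30

Answer: 30 66 9 3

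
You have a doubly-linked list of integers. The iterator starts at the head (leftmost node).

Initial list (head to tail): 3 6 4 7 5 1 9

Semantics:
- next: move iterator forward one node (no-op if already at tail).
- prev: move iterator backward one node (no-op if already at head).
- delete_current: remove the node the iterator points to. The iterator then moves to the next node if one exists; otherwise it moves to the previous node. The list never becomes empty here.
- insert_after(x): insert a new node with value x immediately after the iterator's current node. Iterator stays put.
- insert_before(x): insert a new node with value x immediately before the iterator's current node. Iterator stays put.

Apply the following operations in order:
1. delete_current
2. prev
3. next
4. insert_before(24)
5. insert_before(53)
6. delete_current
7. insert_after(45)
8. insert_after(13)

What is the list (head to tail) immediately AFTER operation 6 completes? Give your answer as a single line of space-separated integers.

Answer: 6 24 53 7 5 1 9

Derivation:
After 1 (delete_current): list=[6, 4, 7, 5, 1, 9] cursor@6
After 2 (prev): list=[6, 4, 7, 5, 1, 9] cursor@6
After 3 (next): list=[6, 4, 7, 5, 1, 9] cursor@4
After 4 (insert_before(24)): list=[6, 24, 4, 7, 5, 1, 9] cursor@4
After 5 (insert_before(53)): list=[6, 24, 53, 4, 7, 5, 1, 9] cursor@4
After 6 (delete_current): list=[6, 24, 53, 7, 5, 1, 9] cursor@7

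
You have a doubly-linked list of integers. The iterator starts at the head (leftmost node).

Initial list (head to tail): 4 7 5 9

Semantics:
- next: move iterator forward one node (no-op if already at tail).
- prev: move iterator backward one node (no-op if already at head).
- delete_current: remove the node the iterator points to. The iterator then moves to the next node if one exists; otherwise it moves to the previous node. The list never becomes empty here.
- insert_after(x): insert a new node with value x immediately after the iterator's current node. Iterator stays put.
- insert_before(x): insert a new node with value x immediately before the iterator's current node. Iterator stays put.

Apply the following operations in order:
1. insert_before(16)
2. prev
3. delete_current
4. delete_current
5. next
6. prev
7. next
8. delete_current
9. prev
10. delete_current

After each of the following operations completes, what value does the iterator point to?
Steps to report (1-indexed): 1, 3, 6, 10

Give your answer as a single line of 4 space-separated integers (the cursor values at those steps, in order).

After 1 (insert_before(16)): list=[16, 4, 7, 5, 9] cursor@4
After 2 (prev): list=[16, 4, 7, 5, 9] cursor@16
After 3 (delete_current): list=[4, 7, 5, 9] cursor@4
After 4 (delete_current): list=[7, 5, 9] cursor@7
After 5 (next): list=[7, 5, 9] cursor@5
After 6 (prev): list=[7, 5, 9] cursor@7
After 7 (next): list=[7, 5, 9] cursor@5
After 8 (delete_current): list=[7, 9] cursor@9
After 9 (prev): list=[7, 9] cursor@7
After 10 (delete_current): list=[9] cursor@9

Answer: 4 4 7 9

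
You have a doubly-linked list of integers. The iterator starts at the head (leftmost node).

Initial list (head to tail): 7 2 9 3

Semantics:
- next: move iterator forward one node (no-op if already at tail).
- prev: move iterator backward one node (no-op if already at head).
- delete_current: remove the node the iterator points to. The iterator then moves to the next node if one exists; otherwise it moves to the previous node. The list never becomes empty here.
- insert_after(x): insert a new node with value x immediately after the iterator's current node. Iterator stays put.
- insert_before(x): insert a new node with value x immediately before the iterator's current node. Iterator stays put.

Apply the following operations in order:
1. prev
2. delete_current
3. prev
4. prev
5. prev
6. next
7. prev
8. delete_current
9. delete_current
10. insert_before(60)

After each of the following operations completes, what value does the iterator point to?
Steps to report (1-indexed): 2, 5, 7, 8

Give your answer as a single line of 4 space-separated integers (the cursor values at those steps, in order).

Answer: 2 2 2 9

Derivation:
After 1 (prev): list=[7, 2, 9, 3] cursor@7
After 2 (delete_current): list=[2, 9, 3] cursor@2
After 3 (prev): list=[2, 9, 3] cursor@2
After 4 (prev): list=[2, 9, 3] cursor@2
After 5 (prev): list=[2, 9, 3] cursor@2
After 6 (next): list=[2, 9, 3] cursor@9
After 7 (prev): list=[2, 9, 3] cursor@2
After 8 (delete_current): list=[9, 3] cursor@9
After 9 (delete_current): list=[3] cursor@3
After 10 (insert_before(60)): list=[60, 3] cursor@3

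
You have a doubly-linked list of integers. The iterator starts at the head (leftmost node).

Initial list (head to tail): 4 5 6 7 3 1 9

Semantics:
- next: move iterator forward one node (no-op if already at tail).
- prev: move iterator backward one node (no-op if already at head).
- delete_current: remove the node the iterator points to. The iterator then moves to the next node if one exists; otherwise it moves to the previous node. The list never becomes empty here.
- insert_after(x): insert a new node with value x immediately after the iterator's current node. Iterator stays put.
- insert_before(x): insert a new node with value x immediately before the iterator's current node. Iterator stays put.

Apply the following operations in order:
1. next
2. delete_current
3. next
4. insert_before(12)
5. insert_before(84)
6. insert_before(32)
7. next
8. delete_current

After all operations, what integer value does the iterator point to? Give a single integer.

Answer: 1

Derivation:
After 1 (next): list=[4, 5, 6, 7, 3, 1, 9] cursor@5
After 2 (delete_current): list=[4, 6, 7, 3, 1, 9] cursor@6
After 3 (next): list=[4, 6, 7, 3, 1, 9] cursor@7
After 4 (insert_before(12)): list=[4, 6, 12, 7, 3, 1, 9] cursor@7
After 5 (insert_before(84)): list=[4, 6, 12, 84, 7, 3, 1, 9] cursor@7
After 6 (insert_before(32)): list=[4, 6, 12, 84, 32, 7, 3, 1, 9] cursor@7
After 7 (next): list=[4, 6, 12, 84, 32, 7, 3, 1, 9] cursor@3
After 8 (delete_current): list=[4, 6, 12, 84, 32, 7, 1, 9] cursor@1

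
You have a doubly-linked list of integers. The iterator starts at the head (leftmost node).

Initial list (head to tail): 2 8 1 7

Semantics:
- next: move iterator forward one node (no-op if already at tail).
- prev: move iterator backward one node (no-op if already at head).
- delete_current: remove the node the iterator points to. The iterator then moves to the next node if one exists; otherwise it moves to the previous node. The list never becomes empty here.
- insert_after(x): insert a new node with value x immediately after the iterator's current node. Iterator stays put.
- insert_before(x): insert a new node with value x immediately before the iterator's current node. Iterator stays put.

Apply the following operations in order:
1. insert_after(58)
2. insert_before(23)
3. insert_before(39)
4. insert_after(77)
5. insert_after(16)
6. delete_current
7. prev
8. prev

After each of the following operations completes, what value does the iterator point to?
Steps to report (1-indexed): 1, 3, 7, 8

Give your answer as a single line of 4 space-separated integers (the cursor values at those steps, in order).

After 1 (insert_after(58)): list=[2, 58, 8, 1, 7] cursor@2
After 2 (insert_before(23)): list=[23, 2, 58, 8, 1, 7] cursor@2
After 3 (insert_before(39)): list=[23, 39, 2, 58, 8, 1, 7] cursor@2
After 4 (insert_after(77)): list=[23, 39, 2, 77, 58, 8, 1, 7] cursor@2
After 5 (insert_after(16)): list=[23, 39, 2, 16, 77, 58, 8, 1, 7] cursor@2
After 6 (delete_current): list=[23, 39, 16, 77, 58, 8, 1, 7] cursor@16
After 7 (prev): list=[23, 39, 16, 77, 58, 8, 1, 7] cursor@39
After 8 (prev): list=[23, 39, 16, 77, 58, 8, 1, 7] cursor@23

Answer: 2 2 39 23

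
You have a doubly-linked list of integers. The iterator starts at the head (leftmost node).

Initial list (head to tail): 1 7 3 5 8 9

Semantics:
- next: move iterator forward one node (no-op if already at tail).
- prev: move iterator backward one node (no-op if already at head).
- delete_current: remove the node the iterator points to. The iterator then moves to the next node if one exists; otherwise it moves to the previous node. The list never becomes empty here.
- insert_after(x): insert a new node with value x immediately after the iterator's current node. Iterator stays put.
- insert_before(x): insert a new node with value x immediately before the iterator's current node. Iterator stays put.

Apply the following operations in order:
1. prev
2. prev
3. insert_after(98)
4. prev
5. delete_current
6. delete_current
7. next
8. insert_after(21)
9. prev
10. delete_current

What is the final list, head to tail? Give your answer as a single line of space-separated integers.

Answer: 3 21 5 8 9

Derivation:
After 1 (prev): list=[1, 7, 3, 5, 8, 9] cursor@1
After 2 (prev): list=[1, 7, 3, 5, 8, 9] cursor@1
After 3 (insert_after(98)): list=[1, 98, 7, 3, 5, 8, 9] cursor@1
After 4 (prev): list=[1, 98, 7, 3, 5, 8, 9] cursor@1
After 5 (delete_current): list=[98, 7, 3, 5, 8, 9] cursor@98
After 6 (delete_current): list=[7, 3, 5, 8, 9] cursor@7
After 7 (next): list=[7, 3, 5, 8, 9] cursor@3
After 8 (insert_after(21)): list=[7, 3, 21, 5, 8, 9] cursor@3
After 9 (prev): list=[7, 3, 21, 5, 8, 9] cursor@7
After 10 (delete_current): list=[3, 21, 5, 8, 9] cursor@3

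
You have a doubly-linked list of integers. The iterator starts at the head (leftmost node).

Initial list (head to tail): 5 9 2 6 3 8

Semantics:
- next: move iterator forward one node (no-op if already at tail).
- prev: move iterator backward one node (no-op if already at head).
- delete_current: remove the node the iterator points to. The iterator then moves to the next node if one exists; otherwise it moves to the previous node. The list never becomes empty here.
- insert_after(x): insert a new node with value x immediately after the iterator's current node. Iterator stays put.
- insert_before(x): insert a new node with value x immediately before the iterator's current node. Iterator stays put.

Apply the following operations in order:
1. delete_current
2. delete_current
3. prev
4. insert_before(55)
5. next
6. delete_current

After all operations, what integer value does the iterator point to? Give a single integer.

Answer: 3

Derivation:
After 1 (delete_current): list=[9, 2, 6, 3, 8] cursor@9
After 2 (delete_current): list=[2, 6, 3, 8] cursor@2
After 3 (prev): list=[2, 6, 3, 8] cursor@2
After 4 (insert_before(55)): list=[55, 2, 6, 3, 8] cursor@2
After 5 (next): list=[55, 2, 6, 3, 8] cursor@6
After 6 (delete_current): list=[55, 2, 3, 8] cursor@3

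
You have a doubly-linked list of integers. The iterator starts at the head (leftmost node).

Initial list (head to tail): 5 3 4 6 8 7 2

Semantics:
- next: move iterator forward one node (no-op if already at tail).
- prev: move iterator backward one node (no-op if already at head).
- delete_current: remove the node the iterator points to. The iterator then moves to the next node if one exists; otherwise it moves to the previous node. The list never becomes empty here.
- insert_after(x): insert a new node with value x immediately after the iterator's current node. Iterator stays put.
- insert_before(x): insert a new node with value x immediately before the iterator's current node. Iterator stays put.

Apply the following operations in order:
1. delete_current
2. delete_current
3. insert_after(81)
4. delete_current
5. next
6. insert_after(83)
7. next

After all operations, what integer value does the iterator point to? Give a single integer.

Answer: 83

Derivation:
After 1 (delete_current): list=[3, 4, 6, 8, 7, 2] cursor@3
After 2 (delete_current): list=[4, 6, 8, 7, 2] cursor@4
After 3 (insert_after(81)): list=[4, 81, 6, 8, 7, 2] cursor@4
After 4 (delete_current): list=[81, 6, 8, 7, 2] cursor@81
After 5 (next): list=[81, 6, 8, 7, 2] cursor@6
After 6 (insert_after(83)): list=[81, 6, 83, 8, 7, 2] cursor@6
After 7 (next): list=[81, 6, 83, 8, 7, 2] cursor@83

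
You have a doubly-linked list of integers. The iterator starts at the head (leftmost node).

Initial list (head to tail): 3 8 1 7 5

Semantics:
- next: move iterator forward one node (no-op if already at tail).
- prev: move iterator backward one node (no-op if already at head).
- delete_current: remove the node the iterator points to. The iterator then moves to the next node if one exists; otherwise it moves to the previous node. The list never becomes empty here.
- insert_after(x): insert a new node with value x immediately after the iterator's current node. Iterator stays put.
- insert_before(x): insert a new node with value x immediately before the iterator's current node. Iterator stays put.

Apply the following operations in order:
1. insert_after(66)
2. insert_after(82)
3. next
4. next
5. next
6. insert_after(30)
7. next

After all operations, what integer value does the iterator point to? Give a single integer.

After 1 (insert_after(66)): list=[3, 66, 8, 1, 7, 5] cursor@3
After 2 (insert_after(82)): list=[3, 82, 66, 8, 1, 7, 5] cursor@3
After 3 (next): list=[3, 82, 66, 8, 1, 7, 5] cursor@82
After 4 (next): list=[3, 82, 66, 8, 1, 7, 5] cursor@66
After 5 (next): list=[3, 82, 66, 8, 1, 7, 5] cursor@8
After 6 (insert_after(30)): list=[3, 82, 66, 8, 30, 1, 7, 5] cursor@8
After 7 (next): list=[3, 82, 66, 8, 30, 1, 7, 5] cursor@30

Answer: 30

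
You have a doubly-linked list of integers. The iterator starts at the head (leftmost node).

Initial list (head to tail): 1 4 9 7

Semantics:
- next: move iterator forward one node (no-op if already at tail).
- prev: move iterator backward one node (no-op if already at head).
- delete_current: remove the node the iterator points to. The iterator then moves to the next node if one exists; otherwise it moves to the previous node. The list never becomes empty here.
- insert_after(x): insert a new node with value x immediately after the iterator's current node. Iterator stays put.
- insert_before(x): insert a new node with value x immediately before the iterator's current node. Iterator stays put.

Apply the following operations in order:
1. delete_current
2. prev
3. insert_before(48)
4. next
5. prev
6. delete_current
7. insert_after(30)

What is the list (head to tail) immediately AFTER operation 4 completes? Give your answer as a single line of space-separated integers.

After 1 (delete_current): list=[4, 9, 7] cursor@4
After 2 (prev): list=[4, 9, 7] cursor@4
After 3 (insert_before(48)): list=[48, 4, 9, 7] cursor@4
After 4 (next): list=[48, 4, 9, 7] cursor@9

Answer: 48 4 9 7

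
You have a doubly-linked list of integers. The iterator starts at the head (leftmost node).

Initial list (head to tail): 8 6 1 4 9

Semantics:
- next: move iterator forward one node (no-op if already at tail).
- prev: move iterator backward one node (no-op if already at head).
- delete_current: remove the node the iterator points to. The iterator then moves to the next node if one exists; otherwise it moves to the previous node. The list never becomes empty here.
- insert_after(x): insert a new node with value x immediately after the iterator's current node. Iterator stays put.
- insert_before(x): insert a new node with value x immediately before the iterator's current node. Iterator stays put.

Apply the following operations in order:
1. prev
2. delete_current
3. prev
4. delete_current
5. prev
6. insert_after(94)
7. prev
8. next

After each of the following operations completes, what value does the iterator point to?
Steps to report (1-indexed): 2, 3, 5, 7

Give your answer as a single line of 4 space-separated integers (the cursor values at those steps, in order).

After 1 (prev): list=[8, 6, 1, 4, 9] cursor@8
After 2 (delete_current): list=[6, 1, 4, 9] cursor@6
After 3 (prev): list=[6, 1, 4, 9] cursor@6
After 4 (delete_current): list=[1, 4, 9] cursor@1
After 5 (prev): list=[1, 4, 9] cursor@1
After 6 (insert_after(94)): list=[1, 94, 4, 9] cursor@1
After 7 (prev): list=[1, 94, 4, 9] cursor@1
After 8 (next): list=[1, 94, 4, 9] cursor@94

Answer: 6 6 1 1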